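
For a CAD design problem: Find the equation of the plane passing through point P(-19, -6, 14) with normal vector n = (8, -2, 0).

The plane through P with normal n = (a, b, c) satisfies n·(r - P) = 0,
i.e. ax + by + cz = a·x₀ + b·y₀ + c·z₀.
d = 8·(-19) + (-2)·(-6) + 0·14
  = -152 + 12 + 0
  = -140
Equation: 8x - 2y = -140

8x - 2y = -140


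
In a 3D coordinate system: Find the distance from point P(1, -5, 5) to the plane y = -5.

distance = |a·x₀ + b·y₀ + c·z₀ - d| / √(a² + b² + c²)
  = |0·1 + 1·(-5) + 0·5 - (-5)| / √(0² + 1² + 0²)
  = |0 - 5 + 0 + 5| / √(0 + 1 + 0)
  = |0| / √1
  = 0 / 1
  ≈ 0

0


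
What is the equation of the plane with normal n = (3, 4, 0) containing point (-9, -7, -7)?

The plane through P with normal n = (a, b, c) satisfies n·(r - P) = 0,
i.e. ax + by + cz = a·x₀ + b·y₀ + c·z₀.
d = 3·(-9) + 4·(-7) + 0·(-7)
  = -27 - 28 + 0
  = -55
Equation: 3x + 4y = -55

3x + 4y = -55


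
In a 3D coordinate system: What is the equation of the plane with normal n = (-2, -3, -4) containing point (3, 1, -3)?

The plane through P with normal n = (a, b, c) satisfies n·(r - P) = 0,
i.e. ax + by + cz = a·x₀ + b·y₀ + c·z₀.
d = (-2)·3 + (-3)·1 + (-4)·(-3)
  = -6 - 3 + 12
  = 3
Equation: -2x - 3y - 4z = 3

-2x - 3y - 4z = 3


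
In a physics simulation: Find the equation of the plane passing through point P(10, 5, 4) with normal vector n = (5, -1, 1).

The plane through P with normal n = (a, b, c) satisfies n·(r - P) = 0,
i.e. ax + by + cz = a·x₀ + b·y₀ + c·z₀.
d = 5·10 + (-1)·5 + 1·4
  = 50 - 5 + 4
  = 49
Equation: 5x - y + z = 49

5x - y + z = 49


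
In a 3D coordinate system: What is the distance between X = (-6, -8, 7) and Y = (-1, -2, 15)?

d = √[(x₂-x₁)² + (y₂-y₁)² + (z₂-z₁)²]
  = √[5² + 6² + 8²]
  = √[25 + 36 + 64]
  = √125
  ≈ 11.18

11.18


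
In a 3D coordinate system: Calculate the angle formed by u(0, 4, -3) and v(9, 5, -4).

u·v = 0·9 + 4·5 + (-3)·(-4) = 0 + 20 + 12 = 32
|u| = √(0² + 4² + (-3)²) = √25 ≈ 5
|v| = √(9² + 5² + (-4)²) = √122 ≈ 11.05
cos θ = (u·v)/(|u||v|) = 32/(5·11.05) ≈ 0.5794
θ = arccos(0.5794) ≈ 54.59°

54.59°


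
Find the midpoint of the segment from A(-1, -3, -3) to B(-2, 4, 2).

M = ((x₁+x₂)/2, (y₁+y₂)/2, (z₁+z₂)/2)
  = ((-1 - 2)/2, (-3 + 4)/2, (-3 + 2)/2)
  = (-3/2, 1/2, -1/2)
  = (-1.5, 0.5, -0.5)

(-1.5, 0.5, -0.5)


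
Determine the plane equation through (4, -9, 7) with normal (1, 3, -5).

The plane through P with normal n = (a, b, c) satisfies n·(r - P) = 0,
i.e. ax + by + cz = a·x₀ + b·y₀ + c·z₀.
d = 1·4 + 3·(-9) + (-5)·7
  = 4 - 27 - 35
  = -58
Equation: x + 3y - 5z = -58

x + 3y - 5z = -58


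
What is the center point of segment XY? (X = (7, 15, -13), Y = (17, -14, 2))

M = ((x₁+x₂)/2, (y₁+y₂)/2, (z₁+z₂)/2)
  = ((7 + 17)/2, (15 - 14)/2, (-13 + 2)/2)
  = (24/2, 1/2, -11/2)
  = (12, 0.5, -5.5)

(12, 0.5, -5.5)


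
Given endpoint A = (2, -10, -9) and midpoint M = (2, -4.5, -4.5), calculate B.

B = 2M - A
  = (2·2 - 2, 2·(-4.5) - (-10), 2·(-4.5) - (-9))
  = (4 - 2, -9 + 10, -9 + 9)
  = (2, 1, 0)

(2, 1, 0)


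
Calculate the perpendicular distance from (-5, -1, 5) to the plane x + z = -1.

distance = |a·x₀ + b·y₀ + c·z₀ - d| / √(a² + b² + c²)
  = |1·(-5) + 0·(-1) + 1·5 - (-1)| / √(1² + 0² + 1²)
  = |-5 + 0 + 5 + 1| / √(1 + 0 + 1)
  = |1| / √2
  = 1 / 1.414
  ≈ 0.7071

0.7071


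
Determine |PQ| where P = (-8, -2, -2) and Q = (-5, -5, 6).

d = √[(x₂-x₁)² + (y₂-y₁)² + (z₂-z₁)²]
  = √[3² + (-3)² + 8²]
  = √[9 + 9 + 64]
  = √82
  ≈ 9.055

9.055


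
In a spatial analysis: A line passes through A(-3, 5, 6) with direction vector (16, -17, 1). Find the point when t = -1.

P(t) = A + t·d
  = (-3 + 16·(-1), 5 + (-17)·(-1), 6 + 1·(-1))
  = (-3 - 16, 5 + 17, 6 - 1)
  = (-19, 22, 5)

(-19, 22, 5)


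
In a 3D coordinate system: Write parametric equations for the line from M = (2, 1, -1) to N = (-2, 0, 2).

Direction vector d = N - M = (-2 - 2, 0 - 1, 2 + 1) = (-4, -1, 3)
Parametric form r = M + t·d:
x = 2 - 4t, y = 1 - t, z = -1 + 3t

x = 2 - 4t, y = 1 - t, z = -1 + 3t


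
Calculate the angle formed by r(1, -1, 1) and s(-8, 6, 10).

r·s = 1·(-8) + (-1)·6 + 1·10 = -8 - 6 + 10 = -4
|r| = √(1² + (-1)² + 1²) = √3 ≈ 1.732
|s| = √((-8)² + 6² + 10²) = √200 ≈ 14.14
cos θ = (r·s)/(|r||s|) = -4/(1.732·14.14) ≈ -0.1633
θ = arccos(-0.1633) ≈ 99.4°

99.4°


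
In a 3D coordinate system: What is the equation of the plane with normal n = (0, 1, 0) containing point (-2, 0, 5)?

The plane through P with normal n = (a, b, c) satisfies n·(r - P) = 0,
i.e. ax + by + cz = a·x₀ + b·y₀ + c·z₀.
d = 0·(-2) + 1·0 + 0·5
  = 0 + 0 + 0
  = 0
Equation: y = 0

y = 0


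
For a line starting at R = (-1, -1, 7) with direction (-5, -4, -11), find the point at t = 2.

P(t) = R + t·d
  = (-1 + (-5)·2, -1 + (-4)·2, 7 + (-11)·2)
  = (-1 - 10, -1 - 8, 7 - 22)
  = (-11, -9, -15)

(-11, -9, -15)


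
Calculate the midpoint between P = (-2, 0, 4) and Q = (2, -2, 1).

M = ((x₁+x₂)/2, (y₁+y₂)/2, (z₁+z₂)/2)
  = ((-2 + 2)/2, (0 - 2)/2, (4 + 1)/2)
  = (0/2, -2/2, 5/2)
  = (0, -1, 2.5)

(0, -1, 2.5)


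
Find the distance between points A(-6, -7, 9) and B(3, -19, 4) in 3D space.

d = √[(x₂-x₁)² + (y₂-y₁)² + (z₂-z₁)²]
  = √[9² + (-12)² + (-5)²]
  = √[81 + 144 + 25]
  = √250
  ≈ 15.81

15.81


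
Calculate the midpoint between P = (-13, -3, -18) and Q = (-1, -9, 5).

M = ((x₁+x₂)/2, (y₁+y₂)/2, (z₁+z₂)/2)
  = ((-13 - 1)/2, (-3 - 9)/2, (-18 + 5)/2)
  = (-14/2, -12/2, -13/2)
  = (-7, -6, -6.5)

(-7, -6, -6.5)


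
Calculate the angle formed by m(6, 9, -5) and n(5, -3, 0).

m·n = 6·5 + 9·(-3) + (-5)·0 = 30 - 27 + 0 = 3
|m| = √(6² + 9² + (-5)²) = √142 ≈ 11.92
|n| = √(5² + (-3)² + 0²) = √34 ≈ 5.831
cos θ = (m·n)/(|m||n|) = 3/(11.92·5.831) ≈ 0.04318
θ = arccos(0.04318) ≈ 87.53°

87.53°


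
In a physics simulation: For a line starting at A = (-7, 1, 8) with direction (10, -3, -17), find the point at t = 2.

P(t) = A + t·d
  = (-7 + 10·2, 1 + (-3)·2, 8 + (-17)·2)
  = (-7 + 20, 1 - 6, 8 - 34)
  = (13, -5, -26)

(13, -5, -26)


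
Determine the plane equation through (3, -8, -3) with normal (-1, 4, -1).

The plane through P with normal n = (a, b, c) satisfies n·(r - P) = 0,
i.e. ax + by + cz = a·x₀ + b·y₀ + c·z₀.
d = (-1)·3 + 4·(-8) + (-1)·(-3)
  = -3 - 32 + 3
  = -32
Equation: -x + 4y - z = -32

-x + 4y - z = -32


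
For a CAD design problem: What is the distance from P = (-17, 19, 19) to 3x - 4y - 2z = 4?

distance = |a·x₀ + b·y₀ + c·z₀ - d| / √(a² + b² + c²)
  = |3·(-17) + (-4)·19 + (-2)·19 - 4| / √(3² + (-4)² + (-2)²)
  = |-51 - 76 - 38 - 4| / √(9 + 16 + 4)
  = |-169| / √29
  = 169 / 5.385
  ≈ 31.38

31.38


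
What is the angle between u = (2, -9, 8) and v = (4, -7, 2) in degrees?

u·v = 2·4 + (-9)·(-7) + 8·2 = 8 + 63 + 16 = 87
|u| = √(2² + (-9)² + 8²) = √149 ≈ 12.21
|v| = √(4² + (-7)² + 2²) = √69 ≈ 8.307
cos θ = (u·v)/(|u||v|) = 87/(12.21·8.307) ≈ 0.858
θ = arccos(0.858) ≈ 30.9°

30.9°


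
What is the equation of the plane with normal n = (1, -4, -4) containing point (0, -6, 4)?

The plane through P with normal n = (a, b, c) satisfies n·(r - P) = 0,
i.e. ax + by + cz = a·x₀ + b·y₀ + c·z₀.
d = 1·0 + (-4)·(-6) + (-4)·4
  = 0 + 24 - 16
  = 8
Equation: x - 4y - 4z = 8

x - 4y - 4z = 8


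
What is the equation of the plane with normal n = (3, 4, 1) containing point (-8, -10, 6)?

The plane through P with normal n = (a, b, c) satisfies n·(r - P) = 0,
i.e. ax + by + cz = a·x₀ + b·y₀ + c·z₀.
d = 3·(-8) + 4·(-10) + 1·6
  = -24 - 40 + 6
  = -58
Equation: 3x + 4y + z = -58

3x + 4y + z = -58


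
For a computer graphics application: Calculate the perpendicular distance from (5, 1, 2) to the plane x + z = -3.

distance = |a·x₀ + b·y₀ + c·z₀ - d| / √(a² + b² + c²)
  = |1·5 + 0·1 + 1·2 - (-3)| / √(1² + 0² + 1²)
  = |5 + 0 + 2 + 3| / √(1 + 0 + 1)
  = |10| / √2
  = 10 / 1.414
  ≈ 7.071

7.071


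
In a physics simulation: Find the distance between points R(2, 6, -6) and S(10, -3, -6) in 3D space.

d = √[(x₂-x₁)² + (y₂-y₁)² + (z₂-z₁)²]
  = √[8² + (-9)² + 0²]
  = √[64 + 81 + 0]
  = √145
  ≈ 12.04

12.04


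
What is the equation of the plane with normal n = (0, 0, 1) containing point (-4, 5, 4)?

The plane through P with normal n = (a, b, c) satisfies n·(r - P) = 0,
i.e. ax + by + cz = a·x₀ + b·y₀ + c·z₀.
d = 0·(-4) + 0·5 + 1·4
  = 0 + 0 + 4
  = 4
Equation: z = 4

z = 4


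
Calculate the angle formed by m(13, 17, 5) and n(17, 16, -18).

m·n = 13·17 + 17·16 + 5·(-18) = 221 + 272 - 90 = 403
|m| = √(13² + 17² + 5²) = √483 ≈ 21.98
|n| = √(17² + 16² + (-18)²) = √869 ≈ 29.48
cos θ = (m·n)/(|m||n|) = 403/(21.98·29.48) ≈ 0.622
θ = arccos(0.622) ≈ 51.53°

51.53°


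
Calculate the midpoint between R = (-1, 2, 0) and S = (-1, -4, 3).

M = ((x₁+x₂)/2, (y₁+y₂)/2, (z₁+z₂)/2)
  = ((-1 - 1)/2, (2 - 4)/2, (0 + 3)/2)
  = (-2/2, -2/2, 3/2)
  = (-1, -1, 1.5)

(-1, -1, 1.5)


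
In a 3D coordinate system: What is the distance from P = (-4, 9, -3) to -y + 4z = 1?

distance = |a·x₀ + b·y₀ + c·z₀ - d| / √(a² + b² + c²)
  = |0·(-4) + (-1)·9 + 4·(-3) - 1| / √(0² + (-1)² + 4²)
  = |0 - 9 - 12 - 1| / √(0 + 1 + 16)
  = |-22| / √17
  = 22 / 4.123
  ≈ 5.336

5.336


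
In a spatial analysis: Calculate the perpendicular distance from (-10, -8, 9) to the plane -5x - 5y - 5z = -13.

distance = |a·x₀ + b·y₀ + c·z₀ - d| / √(a² + b² + c²)
  = |(-5)·(-10) + (-5)·(-8) + (-5)·9 - (-13)| / √((-5)² + (-5)² + (-5)²)
  = |50 + 40 - 45 + 13| / √(25 + 25 + 25)
  = |58| / √75
  = 58 / 8.66
  ≈ 6.697

6.697


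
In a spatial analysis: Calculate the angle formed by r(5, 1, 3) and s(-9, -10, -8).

r·s = 5·(-9) + 1·(-10) + 3·(-8) = -45 - 10 - 24 = -79
|r| = √(5² + 1² + 3²) = √35 ≈ 5.916
|s| = √((-9)² + (-10)² + (-8)²) = √245 ≈ 15.65
cos θ = (r·s)/(|r||s|) = -79/(5.916·15.65) ≈ -0.8531
θ = arccos(-0.8531) ≈ 148.6°

148.6°


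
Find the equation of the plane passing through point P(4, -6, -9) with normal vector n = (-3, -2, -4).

The plane through P with normal n = (a, b, c) satisfies n·(r - P) = 0,
i.e. ax + by + cz = a·x₀ + b·y₀ + c·z₀.
d = (-3)·4 + (-2)·(-6) + (-4)·(-9)
  = -12 + 12 + 36
  = 36
Equation: -3x - 2y - 4z = 36

-3x - 2y - 4z = 36


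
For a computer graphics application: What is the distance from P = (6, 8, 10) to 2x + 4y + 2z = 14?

distance = |a·x₀ + b·y₀ + c·z₀ - d| / √(a² + b² + c²)
  = |2·6 + 4·8 + 2·10 - 14| / √(2² + 4² + 2²)
  = |12 + 32 + 20 - 14| / √(4 + 16 + 4)
  = |50| / √24
  = 50 / 4.899
  ≈ 10.21

10.21


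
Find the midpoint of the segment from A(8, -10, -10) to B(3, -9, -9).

M = ((x₁+x₂)/2, (y₁+y₂)/2, (z₁+z₂)/2)
  = ((8 + 3)/2, (-10 - 9)/2, (-10 - 9)/2)
  = (11/2, -19/2, -19/2)
  = (5.5, -9.5, -9.5)

(5.5, -9.5, -9.5)


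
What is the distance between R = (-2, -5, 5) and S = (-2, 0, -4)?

d = √[(x₂-x₁)² + (y₂-y₁)² + (z₂-z₁)²]
  = √[0² + 5² + (-9)²]
  = √[0 + 25 + 81]
  = √106
  ≈ 10.3

10.3


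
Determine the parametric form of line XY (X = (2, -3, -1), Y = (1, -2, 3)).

Direction vector d = Y - X = (1 - 2, -2 + 3, 3 + 1) = (-1, 1, 4)
Parametric form r = X + t·d:
x = 2 - t, y = -3 + t, z = -1 + 4t

x = 2 - t, y = -3 + t, z = -1 + 4t


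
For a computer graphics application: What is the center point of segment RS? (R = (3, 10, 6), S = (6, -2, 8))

M = ((x₁+x₂)/2, (y₁+y₂)/2, (z₁+z₂)/2)
  = ((3 + 6)/2, (10 - 2)/2, (6 + 8)/2)
  = (9/2, 8/2, 14/2)
  = (4.5, 4, 7)

(4.5, 4, 7)


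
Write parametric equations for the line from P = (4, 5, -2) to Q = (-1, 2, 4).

Direction vector d = Q - P = (-1 - 4, 2 - 5, 4 + 2) = (-5, -3, 6)
Parametric form r = P + t·d:
x = 4 - 5t, y = 5 - 3t, z = -2 + 6t

x = 4 - 5t, y = 5 - 3t, z = -2 + 6t


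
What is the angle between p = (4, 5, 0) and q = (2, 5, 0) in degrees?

p·q = 4·2 + 5·5 + 0·0 = 8 + 25 + 0 = 33
|p| = √(4² + 5² + 0²) = √41 ≈ 6.403
|q| = √(2² + 5² + 0²) = √29 ≈ 5.385
cos θ = (p·q)/(|p||q|) = 33/(6.403·5.385) ≈ 0.957
θ = arccos(0.957) ≈ 16.86°

16.86°


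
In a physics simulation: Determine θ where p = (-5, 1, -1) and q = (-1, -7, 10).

p·q = (-5)·(-1) + 1·(-7) + (-1)·10 = 5 - 7 - 10 = -12
|p| = √((-5)² + 1² + (-1)²) = √27 ≈ 5.196
|q| = √((-1)² + (-7)² + 10²) = √150 ≈ 12.25
cos θ = (p·q)/(|p||q|) = -12/(5.196·12.25) ≈ -0.1886
θ = arccos(-0.1886) ≈ 100.9°

100.9°


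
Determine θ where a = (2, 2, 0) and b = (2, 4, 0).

a·b = 2·2 + 2·4 + 0·0 = 4 + 8 + 0 = 12
|a| = √(2² + 2² + 0²) = √8 ≈ 2.828
|b| = √(2² + 4² + 0²) = √20 ≈ 4.472
cos θ = (a·b)/(|a||b|) = 12/(2.828·4.472) ≈ 0.9487
θ = arccos(0.9487) ≈ 18.43°

18.43°


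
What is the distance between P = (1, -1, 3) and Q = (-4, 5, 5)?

d = √[(x₂-x₁)² + (y₂-y₁)² + (z₂-z₁)²]
  = √[(-5)² + 6² + 2²]
  = √[25 + 36 + 4]
  = √65
  ≈ 8.062

8.062


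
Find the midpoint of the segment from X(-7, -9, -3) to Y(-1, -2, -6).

M = ((x₁+x₂)/2, (y₁+y₂)/2, (z₁+z₂)/2)
  = ((-7 - 1)/2, (-9 - 2)/2, (-3 - 6)/2)
  = (-8/2, -11/2, -9/2)
  = (-4, -5.5, -4.5)

(-4, -5.5, -4.5)


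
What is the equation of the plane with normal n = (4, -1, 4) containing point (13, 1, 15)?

The plane through P with normal n = (a, b, c) satisfies n·(r - P) = 0,
i.e. ax + by + cz = a·x₀ + b·y₀ + c·z₀.
d = 4·13 + (-1)·1 + 4·15
  = 52 - 1 + 60
  = 111
Equation: 4x - y + 4z = 111

4x - y + 4z = 111


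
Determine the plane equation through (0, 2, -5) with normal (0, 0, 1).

The plane through P with normal n = (a, b, c) satisfies n·(r - P) = 0,
i.e. ax + by + cz = a·x₀ + b·y₀ + c·z₀.
d = 0·0 + 0·2 + 1·(-5)
  = 0 + 0 - 5
  = -5
Equation: z = -5

z = -5


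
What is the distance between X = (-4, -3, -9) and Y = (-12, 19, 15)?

d = √[(x₂-x₁)² + (y₂-y₁)² + (z₂-z₁)²]
  = √[(-8)² + 22² + 24²]
  = √[64 + 484 + 576]
  = √1124
  ≈ 33.53

33.53


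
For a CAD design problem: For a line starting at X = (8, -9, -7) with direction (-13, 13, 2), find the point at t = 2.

P(t) = X + t·d
  = (8 + (-13)·2, -9 + 13·2, -7 + 2·2)
  = (8 - 26, -9 + 26, -7 + 4)
  = (-18, 17, -3)

(-18, 17, -3)


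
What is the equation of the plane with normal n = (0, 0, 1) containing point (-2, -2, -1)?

The plane through P with normal n = (a, b, c) satisfies n·(r - P) = 0,
i.e. ax + by + cz = a·x₀ + b·y₀ + c·z₀.
d = 0·(-2) + 0·(-2) + 1·(-1)
  = 0 + 0 - 1
  = -1
Equation: z = -1

z = -1


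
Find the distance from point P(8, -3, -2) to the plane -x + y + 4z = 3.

distance = |a·x₀ + b·y₀ + c·z₀ - d| / √(a² + b² + c²)
  = |(-1)·8 + 1·(-3) + 4·(-2) - 3| / √((-1)² + 1² + 4²)
  = |-8 - 3 - 8 - 3| / √(1 + 1 + 16)
  = |-22| / √18
  = 22 / 4.243
  ≈ 5.185

5.185


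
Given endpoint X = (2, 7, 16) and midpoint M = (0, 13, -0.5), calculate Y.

Y = 2M - X
  = (2·0 - 2, 2·13 - 7, 2·(-0.5) - 16)
  = (0 - 2, 26 - 7, -1 - 16)
  = (-2, 19, -17)

(-2, 19, -17)


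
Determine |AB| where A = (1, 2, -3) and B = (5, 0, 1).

d = √[(x₂-x₁)² + (y₂-y₁)² + (z₂-z₁)²]
  = √[4² + (-2)² + 4²]
  = √[16 + 4 + 16]
  = √36
  ≈ 6

6


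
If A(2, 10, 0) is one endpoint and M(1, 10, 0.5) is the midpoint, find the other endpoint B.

B = 2M - A
  = (2·1 - 2, 2·10 - 10, 2·0.5 - 0)
  = (2 - 2, 20 - 10, 1 + 0)
  = (0, 10, 1)

(0, 10, 1)


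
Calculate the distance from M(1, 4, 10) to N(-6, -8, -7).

d = √[(x₂-x₁)² + (y₂-y₁)² + (z₂-z₁)²]
  = √[(-7)² + (-12)² + (-17)²]
  = √[49 + 144 + 289]
  = √482
  ≈ 21.95

21.95


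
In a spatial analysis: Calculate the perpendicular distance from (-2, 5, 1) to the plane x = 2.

distance = |a·x₀ + b·y₀ + c·z₀ - d| / √(a² + b² + c²)
  = |1·(-2) + 0·5 + 0·1 - 2| / √(1² + 0² + 0²)
  = |-2 + 0 + 0 - 2| / √(1 + 0 + 0)
  = |-4| / √1
  = 4 / 1
  ≈ 4

4


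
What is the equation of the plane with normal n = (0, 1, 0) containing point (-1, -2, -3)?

The plane through P with normal n = (a, b, c) satisfies n·(r - P) = 0,
i.e. ax + by + cz = a·x₀ + b·y₀ + c·z₀.
d = 0·(-1) + 1·(-2) + 0·(-3)
  = 0 - 2 + 0
  = -2
Equation: y = -2

y = -2


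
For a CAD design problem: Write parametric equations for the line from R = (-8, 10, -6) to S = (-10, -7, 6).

Direction vector d = S - R = (-10 + 8, -7 - 10, 6 + 6) = (-2, -17, 12)
Parametric form r = R + t·d:
x = -8 - 2t, y = 10 - 17t, z = -6 + 12t

x = -8 - 2t, y = 10 - 17t, z = -6 + 12t


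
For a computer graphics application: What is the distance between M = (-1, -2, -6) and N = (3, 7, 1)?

d = √[(x₂-x₁)² + (y₂-y₁)² + (z₂-z₁)²]
  = √[4² + 9² + 7²]
  = √[16 + 81 + 49]
  = √146
  ≈ 12.08

12.08


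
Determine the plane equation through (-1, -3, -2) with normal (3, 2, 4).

The plane through P with normal n = (a, b, c) satisfies n·(r - P) = 0,
i.e. ax + by + cz = a·x₀ + b·y₀ + c·z₀.
d = 3·(-1) + 2·(-3) + 4·(-2)
  = -3 - 6 - 8
  = -17
Equation: 3x + 2y + 4z = -17

3x + 2y + 4z = -17


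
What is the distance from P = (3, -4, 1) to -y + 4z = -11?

distance = |a·x₀ + b·y₀ + c·z₀ - d| / √(a² + b² + c²)
  = |0·3 + (-1)·(-4) + 4·1 - (-11)| / √(0² + (-1)² + 4²)
  = |0 + 4 + 4 + 11| / √(0 + 1 + 16)
  = |19| / √17
  = 19 / 4.123
  ≈ 4.608

4.608


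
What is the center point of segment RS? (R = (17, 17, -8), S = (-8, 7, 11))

M = ((x₁+x₂)/2, (y₁+y₂)/2, (z₁+z₂)/2)
  = ((17 - 8)/2, (17 + 7)/2, (-8 + 11)/2)
  = (9/2, 24/2, 3/2)
  = (4.5, 12, 1.5)

(4.5, 12, 1.5)


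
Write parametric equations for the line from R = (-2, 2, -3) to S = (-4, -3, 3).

Direction vector d = S - R = (-4 + 2, -3 - 2, 3 + 3) = (-2, -5, 6)
Parametric form r = R + t·d:
x = -2 - 2t, y = 2 - 5t, z = -3 + 6t

x = -2 - 2t, y = 2 - 5t, z = -3 + 6t


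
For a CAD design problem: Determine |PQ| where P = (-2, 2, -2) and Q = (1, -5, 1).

d = √[(x₂-x₁)² + (y₂-y₁)² + (z₂-z₁)²]
  = √[3² + (-7)² + 3²]
  = √[9 + 49 + 9]
  = √67
  ≈ 8.185

8.185


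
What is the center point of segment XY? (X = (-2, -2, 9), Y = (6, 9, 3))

M = ((x₁+x₂)/2, (y₁+y₂)/2, (z₁+z₂)/2)
  = ((-2 + 6)/2, (-2 + 9)/2, (9 + 3)/2)
  = (4/2, 7/2, 12/2)
  = (2, 3.5, 6)

(2, 3.5, 6)


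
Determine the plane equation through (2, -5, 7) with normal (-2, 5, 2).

The plane through P with normal n = (a, b, c) satisfies n·(r - P) = 0,
i.e. ax + by + cz = a·x₀ + b·y₀ + c·z₀.
d = (-2)·2 + 5·(-5) + 2·7
  = -4 - 25 + 14
  = -15
Equation: -2x + 5y + 2z = -15

-2x + 5y + 2z = -15


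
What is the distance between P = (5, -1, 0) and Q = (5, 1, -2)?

d = √[(x₂-x₁)² + (y₂-y₁)² + (z₂-z₁)²]
  = √[0² + 2² + (-2)²]
  = √[0 + 4 + 4]
  = √8
  ≈ 2.828

2.828


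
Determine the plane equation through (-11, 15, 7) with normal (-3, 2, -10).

The plane through P with normal n = (a, b, c) satisfies n·(r - P) = 0,
i.e. ax + by + cz = a·x₀ + b·y₀ + c·z₀.
d = (-3)·(-11) + 2·15 + (-10)·7
  = 33 + 30 - 70
  = -7
Equation: -3x + 2y - 10z = -7

-3x + 2y - 10z = -7


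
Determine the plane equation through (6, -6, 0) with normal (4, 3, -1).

The plane through P with normal n = (a, b, c) satisfies n·(r - P) = 0,
i.e. ax + by + cz = a·x₀ + b·y₀ + c·z₀.
d = 4·6 + 3·(-6) + (-1)·0
  = 24 - 18 + 0
  = 6
Equation: 4x + 3y - z = 6

4x + 3y - z = 6


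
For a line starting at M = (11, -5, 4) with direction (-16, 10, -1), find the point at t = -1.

P(t) = M + t·d
  = (11 + (-16)·(-1), -5 + 10·(-1), 4 + (-1)·(-1))
  = (11 + 16, -5 - 10, 4 + 1)
  = (27, -15, 5)

(27, -15, 5)


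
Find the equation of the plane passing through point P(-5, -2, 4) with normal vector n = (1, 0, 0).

The plane through P with normal n = (a, b, c) satisfies n·(r - P) = 0,
i.e. ax + by + cz = a·x₀ + b·y₀ + c·z₀.
d = 1·(-5) + 0·(-2) + 0·4
  = -5 + 0 + 0
  = -5
Equation: x = -5

x = -5


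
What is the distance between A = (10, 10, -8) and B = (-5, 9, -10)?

d = √[(x₂-x₁)² + (y₂-y₁)² + (z₂-z₁)²]
  = √[(-15)² + (-1)² + (-2)²]
  = √[225 + 1 + 4]
  = √230
  ≈ 15.17

15.17


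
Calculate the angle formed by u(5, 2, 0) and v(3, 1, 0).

u·v = 5·3 + 2·1 + 0·0 = 15 + 2 + 0 = 17
|u| = √(5² + 2² + 0²) = √29 ≈ 5.385
|v| = √(3² + 1² + 0²) = √10 ≈ 3.162
cos θ = (u·v)/(|u||v|) = 17/(5.385·3.162) ≈ 0.9983
θ = arccos(0.9983) ≈ 3.366°

3.366°


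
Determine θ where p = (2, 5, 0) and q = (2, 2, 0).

p·q = 2·2 + 5·2 + 0·0 = 4 + 10 + 0 = 14
|p| = √(2² + 5² + 0²) = √29 ≈ 5.385
|q| = √(2² + 2² + 0²) = √8 ≈ 2.828
cos θ = (p·q)/(|p||q|) = 14/(5.385·2.828) ≈ 0.9191
θ = arccos(0.9191) ≈ 23.2°

23.2°


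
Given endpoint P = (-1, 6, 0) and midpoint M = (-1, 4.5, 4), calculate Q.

Q = 2M - P
  = (2·(-1) - (-1), 2·4.5 - 6, 2·4 - 0)
  = (-2 + 1, 9 - 6, 8 + 0)
  = (-1, 3, 8)

(-1, 3, 8)


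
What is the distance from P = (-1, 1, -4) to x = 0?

distance = |a·x₀ + b·y₀ + c·z₀ - d| / √(a² + b² + c²)
  = |1·(-1) + 0·1 + 0·(-4) - 0| / √(1² + 0² + 0²)
  = |-1 + 0 + 0 + 0| / √(1 + 0 + 0)
  = |-1| / √1
  = 1 / 1
  ≈ 1

1


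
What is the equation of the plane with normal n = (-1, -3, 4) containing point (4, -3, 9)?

The plane through P with normal n = (a, b, c) satisfies n·(r - P) = 0,
i.e. ax + by + cz = a·x₀ + b·y₀ + c·z₀.
d = (-1)·4 + (-3)·(-3) + 4·9
  = -4 + 9 + 36
  = 41
Equation: -x - 3y + 4z = 41

-x - 3y + 4z = 41


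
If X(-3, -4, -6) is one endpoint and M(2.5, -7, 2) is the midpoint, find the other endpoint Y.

Y = 2M - X
  = (2·2.5 - (-3), 2·(-7) - (-4), 2·2 - (-6))
  = (5 + 3, -14 + 4, 4 + 6)
  = (8, -10, 10)

(8, -10, 10)


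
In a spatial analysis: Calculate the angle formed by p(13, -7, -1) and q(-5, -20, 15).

p·q = 13·(-5) + (-7)·(-20) + (-1)·15 = -65 + 140 - 15 = 60
|p| = √(13² + (-7)² + (-1)²) = √219 ≈ 14.8
|q| = √((-5)² + (-20)² + 15²) = √650 ≈ 25.5
cos θ = (p·q)/(|p||q|) = 60/(14.8·25.5) ≈ 0.159
θ = arccos(0.159) ≈ 80.85°

80.85°


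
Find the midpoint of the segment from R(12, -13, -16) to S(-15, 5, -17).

M = ((x₁+x₂)/2, (y₁+y₂)/2, (z₁+z₂)/2)
  = ((12 - 15)/2, (-13 + 5)/2, (-16 - 17)/2)
  = (-3/2, -8/2, -33/2)
  = (-1.5, -4, -16.5)

(-1.5, -4, -16.5)


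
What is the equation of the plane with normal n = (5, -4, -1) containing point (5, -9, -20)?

The plane through P with normal n = (a, b, c) satisfies n·(r - P) = 0,
i.e. ax + by + cz = a·x₀ + b·y₀ + c·z₀.
d = 5·5 + (-4)·(-9) + (-1)·(-20)
  = 25 + 36 + 20
  = 81
Equation: 5x - 4y - z = 81

5x - 4y - z = 81


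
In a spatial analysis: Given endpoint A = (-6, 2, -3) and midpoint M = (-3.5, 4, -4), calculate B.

B = 2M - A
  = (2·(-3.5) - (-6), 2·4 - 2, 2·(-4) - (-3))
  = (-7 + 6, 8 - 2, -8 + 3)
  = (-1, 6, -5)

(-1, 6, -5)


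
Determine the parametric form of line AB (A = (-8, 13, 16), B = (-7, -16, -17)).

Direction vector d = B - A = (-7 + 8, -16 - 13, -17 - 16) = (1, -29, -33)
Parametric form r = A + t·d:
x = -8 + t, y = 13 - 29t, z = 16 - 33t

x = -8 + t, y = 13 - 29t, z = 16 - 33t


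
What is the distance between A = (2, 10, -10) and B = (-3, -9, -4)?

d = √[(x₂-x₁)² + (y₂-y₁)² + (z₂-z₁)²]
  = √[(-5)² + (-19)² + 6²]
  = √[25 + 361 + 36]
  = √422
  ≈ 20.54

20.54


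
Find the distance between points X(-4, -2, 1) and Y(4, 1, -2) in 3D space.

d = √[(x₂-x₁)² + (y₂-y₁)² + (z₂-z₁)²]
  = √[8² + 3² + (-3)²]
  = √[64 + 9 + 9]
  = √82
  ≈ 9.055

9.055


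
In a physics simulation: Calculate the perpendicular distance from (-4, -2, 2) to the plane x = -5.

distance = |a·x₀ + b·y₀ + c·z₀ - d| / √(a² + b² + c²)
  = |1·(-4) + 0·(-2) + 0·2 - (-5)| / √(1² + 0² + 0²)
  = |-4 + 0 + 0 + 5| / √(1 + 0 + 0)
  = |1| / √1
  = 1 / 1
  ≈ 1

1


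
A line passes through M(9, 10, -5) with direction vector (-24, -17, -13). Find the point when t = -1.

P(t) = M + t·d
  = (9 + (-24)·(-1), 10 + (-17)·(-1), -5 + (-13)·(-1))
  = (9 + 24, 10 + 17, -5 + 13)
  = (33, 27, 8)

(33, 27, 8)


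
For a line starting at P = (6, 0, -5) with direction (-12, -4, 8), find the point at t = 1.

P(t) = P + t·d
  = (6 + (-12)·1, 0 + (-4)·1, -5 + 8·1)
  = (6 - 12, 0 - 4, -5 + 8)
  = (-6, -4, 3)

(-6, -4, 3)


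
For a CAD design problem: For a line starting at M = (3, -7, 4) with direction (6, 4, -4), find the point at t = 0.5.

P(t) = M + t·d
  = (3 + 6·0.5, -7 + 4·0.5, 4 + (-4)·0.5)
  = (3 + 3, -7 + 2, 4 - 2)
  = (6, -5, 2)

(6, -5, 2)


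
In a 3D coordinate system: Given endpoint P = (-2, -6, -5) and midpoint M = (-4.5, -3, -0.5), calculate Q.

Q = 2M - P
  = (2·(-4.5) - (-2), 2·(-3) - (-6), 2·(-0.5) - (-5))
  = (-9 + 2, -6 + 6, -1 + 5)
  = (-7, 0, 4)

(-7, 0, 4)


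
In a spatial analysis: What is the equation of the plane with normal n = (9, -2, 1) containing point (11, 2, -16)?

The plane through P with normal n = (a, b, c) satisfies n·(r - P) = 0,
i.e. ax + by + cz = a·x₀ + b·y₀ + c·z₀.
d = 9·11 + (-2)·2 + 1·(-16)
  = 99 - 4 - 16
  = 79
Equation: 9x - 2y + z = 79

9x - 2y + z = 79


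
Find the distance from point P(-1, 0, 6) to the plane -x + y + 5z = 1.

distance = |a·x₀ + b·y₀ + c·z₀ - d| / √(a² + b² + c²)
  = |(-1)·(-1) + 1·0 + 5·6 - 1| / √((-1)² + 1² + 5²)
  = |1 + 0 + 30 - 1| / √(1 + 1 + 25)
  = |30| / √27
  = 30 / 5.196
  ≈ 5.774

5.774


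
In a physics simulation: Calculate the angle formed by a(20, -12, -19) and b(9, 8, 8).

a·b = 20·9 + (-12)·8 + (-19)·8 = 180 - 96 - 152 = -68
|a| = √(20² + (-12)² + (-19)²) = √905 ≈ 30.08
|b| = √(9² + 8² + 8²) = √209 ≈ 14.46
cos θ = (a·b)/(|a||b|) = -68/(30.08·14.46) ≈ -0.1564
θ = arccos(-0.1564) ≈ 99°

99°


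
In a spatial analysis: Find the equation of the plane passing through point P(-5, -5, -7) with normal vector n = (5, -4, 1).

The plane through P with normal n = (a, b, c) satisfies n·(r - P) = 0,
i.e. ax + by + cz = a·x₀ + b·y₀ + c·z₀.
d = 5·(-5) + (-4)·(-5) + 1·(-7)
  = -25 + 20 - 7
  = -12
Equation: 5x - 4y + z = -12

5x - 4y + z = -12


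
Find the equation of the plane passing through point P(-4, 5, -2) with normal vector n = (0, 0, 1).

The plane through P with normal n = (a, b, c) satisfies n·(r - P) = 0,
i.e. ax + by + cz = a·x₀ + b·y₀ + c·z₀.
d = 0·(-4) + 0·5 + 1·(-2)
  = 0 + 0 - 2
  = -2
Equation: z = -2

z = -2


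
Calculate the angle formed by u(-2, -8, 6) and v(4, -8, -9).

u·v = (-2)·4 + (-8)·(-8) + 6·(-9) = -8 + 64 - 54 = 2
|u| = √((-2)² + (-8)² + 6²) = √104 ≈ 10.2
|v| = √(4² + (-8)² + (-9)²) = √161 ≈ 12.69
cos θ = (u·v)/(|u||v|) = 2/(10.2·12.69) ≈ 0.01546
θ = arccos(0.01546) ≈ 89.11°

89.11°


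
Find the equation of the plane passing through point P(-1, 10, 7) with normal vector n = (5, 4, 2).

The plane through P with normal n = (a, b, c) satisfies n·(r - P) = 0,
i.e. ax + by + cz = a·x₀ + b·y₀ + c·z₀.
d = 5·(-1) + 4·10 + 2·7
  = -5 + 40 + 14
  = 49
Equation: 5x + 4y + 2z = 49

5x + 4y + 2z = 49


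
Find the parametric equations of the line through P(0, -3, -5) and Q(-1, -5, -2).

Direction vector d = Q - P = (-1 + 0, -5 + 3, -2 + 5) = (-1, -2, 3)
Parametric form r = P + t·d:
x = 0 - t, y = -3 - 2t, z = -5 + 3t

x = 0 - t, y = -3 - 2t, z = -5 + 3t


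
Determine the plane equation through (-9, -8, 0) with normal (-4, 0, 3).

The plane through P with normal n = (a, b, c) satisfies n·(r - P) = 0,
i.e. ax + by + cz = a·x₀ + b·y₀ + c·z₀.
d = (-4)·(-9) + 0·(-8) + 3·0
  = 36 + 0 + 0
  = 36
Equation: -4x + 3z = 36

-4x + 3z = 36


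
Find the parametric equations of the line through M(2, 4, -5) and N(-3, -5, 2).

Direction vector d = N - M = (-3 - 2, -5 - 4, 2 + 5) = (-5, -9, 7)
Parametric form r = M + t·d:
x = 2 - 5t, y = 4 - 9t, z = -5 + 7t

x = 2 - 5t, y = 4 - 9t, z = -5 + 7t


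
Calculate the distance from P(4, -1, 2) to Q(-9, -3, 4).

d = √[(x₂-x₁)² + (y₂-y₁)² + (z₂-z₁)²]
  = √[(-13)² + (-2)² + 2²]
  = √[169 + 4 + 4]
  = √177
  ≈ 13.3

13.3


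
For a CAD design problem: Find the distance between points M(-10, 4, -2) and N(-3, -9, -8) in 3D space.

d = √[(x₂-x₁)² + (y₂-y₁)² + (z₂-z₁)²]
  = √[7² + (-13)² + (-6)²]
  = √[49 + 169 + 36]
  = √254
  ≈ 15.94

15.94


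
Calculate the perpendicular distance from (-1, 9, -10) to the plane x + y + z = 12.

distance = |a·x₀ + b·y₀ + c·z₀ - d| / √(a² + b² + c²)
  = |1·(-1) + 1·9 + 1·(-10) - 12| / √(1² + 1² + 1²)
  = |-1 + 9 - 10 - 12| / √(1 + 1 + 1)
  = |-14| / √3
  = 14 / 1.732
  ≈ 8.083

8.083


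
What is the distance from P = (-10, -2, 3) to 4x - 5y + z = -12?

distance = |a·x₀ + b·y₀ + c·z₀ - d| / √(a² + b² + c²)
  = |4·(-10) + (-5)·(-2) + 1·3 - (-12)| / √(4² + (-5)² + 1²)
  = |-40 + 10 + 3 + 12| / √(16 + 25 + 1)
  = |-15| / √42
  = 15 / 6.481
  ≈ 2.315

2.315


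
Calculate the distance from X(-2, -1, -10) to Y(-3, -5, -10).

d = √[(x₂-x₁)² + (y₂-y₁)² + (z₂-z₁)²]
  = √[(-1)² + (-4)² + 0²]
  = √[1 + 16 + 0]
  = √17
  ≈ 4.123

4.123


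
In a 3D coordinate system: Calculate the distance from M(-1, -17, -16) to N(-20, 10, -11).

d = √[(x₂-x₁)² + (y₂-y₁)² + (z₂-z₁)²]
  = √[(-19)² + 27² + 5²]
  = √[361 + 729 + 25]
  = √1115
  ≈ 33.39

33.39


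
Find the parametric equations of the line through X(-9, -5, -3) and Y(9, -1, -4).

Direction vector d = Y - X = (9 + 9, -1 + 5, -4 + 3) = (18, 4, -1)
Parametric form r = X + t·d:
x = -9 + 18t, y = -5 + 4t, z = -3 - t

x = -9 + 18t, y = -5 + 4t, z = -3 - t


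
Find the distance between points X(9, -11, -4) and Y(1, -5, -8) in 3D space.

d = √[(x₂-x₁)² + (y₂-y₁)² + (z₂-z₁)²]
  = √[(-8)² + 6² + (-4)²]
  = √[64 + 36 + 16]
  = √116
  ≈ 10.77

10.77


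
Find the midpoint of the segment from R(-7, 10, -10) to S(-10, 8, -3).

M = ((x₁+x₂)/2, (y₁+y₂)/2, (z₁+z₂)/2)
  = ((-7 - 10)/2, (10 + 8)/2, (-10 - 3)/2)
  = (-17/2, 18/2, -13/2)
  = (-8.5, 9, -6.5)

(-8.5, 9, -6.5)


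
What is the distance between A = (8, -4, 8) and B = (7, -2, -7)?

d = √[(x₂-x₁)² + (y₂-y₁)² + (z₂-z₁)²]
  = √[(-1)² + 2² + (-15)²]
  = √[1 + 4 + 225]
  = √230
  ≈ 15.17

15.17


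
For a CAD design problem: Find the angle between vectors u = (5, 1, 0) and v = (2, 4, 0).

u·v = 5·2 + 1·4 + 0·0 = 10 + 4 + 0 = 14
|u| = √(5² + 1² + 0²) = √26 ≈ 5.099
|v| = √(2² + 4² + 0²) = √20 ≈ 4.472
cos θ = (u·v)/(|u||v|) = 14/(5.099·4.472) ≈ 0.6139
θ = arccos(0.6139) ≈ 52.13°

52.13°


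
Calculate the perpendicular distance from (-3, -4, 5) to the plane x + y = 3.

distance = |a·x₀ + b·y₀ + c·z₀ - d| / √(a² + b² + c²)
  = |1·(-3) + 1·(-4) + 0·5 - 3| / √(1² + 1² + 0²)
  = |-3 - 4 + 0 - 3| / √(1 + 1 + 0)
  = |-10| / √2
  = 10 / 1.414
  ≈ 7.071

7.071


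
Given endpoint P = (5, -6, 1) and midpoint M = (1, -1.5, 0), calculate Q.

Q = 2M - P
  = (2·1 - 5, 2·(-1.5) - (-6), 2·0 - 1)
  = (2 - 5, -3 + 6, 0 - 1)
  = (-3, 3, -1)

(-3, 3, -1)


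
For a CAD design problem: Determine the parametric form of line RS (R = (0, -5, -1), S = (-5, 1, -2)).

Direction vector d = S - R = (-5 + 0, 1 + 5, -2 + 1) = (-5, 6, -1)
Parametric form r = R + t·d:
x = 0 - 5t, y = -5 + 6t, z = -1 - t

x = 0 - 5t, y = -5 + 6t, z = -1 - t


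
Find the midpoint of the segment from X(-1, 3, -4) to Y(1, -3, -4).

M = ((x₁+x₂)/2, (y₁+y₂)/2, (z₁+z₂)/2)
  = ((-1 + 1)/2, (3 - 3)/2, (-4 - 4)/2)
  = (0/2, 0/2, -8/2)
  = (0, 0, -4)

(0, 0, -4)


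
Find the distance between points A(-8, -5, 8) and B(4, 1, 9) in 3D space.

d = √[(x₂-x₁)² + (y₂-y₁)² + (z₂-z₁)²]
  = √[12² + 6² + 1²]
  = √[144 + 36 + 1]
  = √181
  ≈ 13.45

13.45


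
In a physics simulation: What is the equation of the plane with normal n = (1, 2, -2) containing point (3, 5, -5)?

The plane through P with normal n = (a, b, c) satisfies n·(r - P) = 0,
i.e. ax + by + cz = a·x₀ + b·y₀ + c·z₀.
d = 1·3 + 2·5 + (-2)·(-5)
  = 3 + 10 + 10
  = 23
Equation: x + 2y - 2z = 23

x + 2y - 2z = 23


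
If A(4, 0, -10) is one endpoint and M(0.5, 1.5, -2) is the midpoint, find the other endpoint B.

B = 2M - A
  = (2·0.5 - 4, 2·1.5 - 0, 2·(-2) - (-10))
  = (1 - 4, 3 + 0, -4 + 10)
  = (-3, 3, 6)

(-3, 3, 6)


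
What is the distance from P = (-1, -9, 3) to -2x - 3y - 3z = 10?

distance = |a·x₀ + b·y₀ + c·z₀ - d| / √(a² + b² + c²)
  = |(-2)·(-1) + (-3)·(-9) + (-3)·3 - 10| / √((-2)² + (-3)² + (-3)²)
  = |2 + 27 - 9 - 10| / √(4 + 9 + 9)
  = |10| / √22
  = 10 / 4.69
  ≈ 2.132

2.132


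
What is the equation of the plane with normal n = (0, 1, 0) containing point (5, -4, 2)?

The plane through P with normal n = (a, b, c) satisfies n·(r - P) = 0,
i.e. ax + by + cz = a·x₀ + b·y₀ + c·z₀.
d = 0·5 + 1·(-4) + 0·2
  = 0 - 4 + 0
  = -4
Equation: y = -4

y = -4


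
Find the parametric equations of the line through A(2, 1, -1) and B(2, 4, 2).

Direction vector d = B - A = (2 - 2, 4 - 1, 2 + 1) = (0, 3, 3)
Parametric form r = A + t·d:
x = 2, y = 1 + 3t, z = -1 + 3t

x = 2, y = 1 + 3t, z = -1 + 3t


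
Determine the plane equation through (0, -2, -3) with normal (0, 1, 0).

The plane through P with normal n = (a, b, c) satisfies n·(r - P) = 0,
i.e. ax + by + cz = a·x₀ + b·y₀ + c·z₀.
d = 0·0 + 1·(-2) + 0·(-3)
  = 0 - 2 + 0
  = -2
Equation: y = -2

y = -2


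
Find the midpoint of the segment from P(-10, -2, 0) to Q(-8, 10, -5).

M = ((x₁+x₂)/2, (y₁+y₂)/2, (z₁+z₂)/2)
  = ((-10 - 8)/2, (-2 + 10)/2, (0 - 5)/2)
  = (-18/2, 8/2, -5/2)
  = (-9, 4, -2.5)

(-9, 4, -2.5)


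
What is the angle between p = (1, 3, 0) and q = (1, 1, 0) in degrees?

p·q = 1·1 + 3·1 + 0·0 = 1 + 3 + 0 = 4
|p| = √(1² + 3² + 0²) = √10 ≈ 3.162
|q| = √(1² + 1² + 0²) = √2 ≈ 1.414
cos θ = (p·q)/(|p||q|) = 4/(3.162·1.414) ≈ 0.8944
θ = arccos(0.8944) ≈ 26.57°

26.57°


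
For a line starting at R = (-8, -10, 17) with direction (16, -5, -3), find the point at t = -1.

P(t) = R + t·d
  = (-8 + 16·(-1), -10 + (-5)·(-1), 17 + (-3)·(-1))
  = (-8 - 16, -10 + 5, 17 + 3)
  = (-24, -5, 20)

(-24, -5, 20)


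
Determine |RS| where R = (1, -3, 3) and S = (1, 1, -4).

d = √[(x₂-x₁)² + (y₂-y₁)² + (z₂-z₁)²]
  = √[0² + 4² + (-7)²]
  = √[0 + 16 + 49]
  = √65
  ≈ 8.062

8.062


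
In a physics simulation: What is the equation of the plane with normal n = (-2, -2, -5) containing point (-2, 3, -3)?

The plane through P with normal n = (a, b, c) satisfies n·(r - P) = 0,
i.e. ax + by + cz = a·x₀ + b·y₀ + c·z₀.
d = (-2)·(-2) + (-2)·3 + (-5)·(-3)
  = 4 - 6 + 15
  = 13
Equation: -2x - 2y - 5z = 13

-2x - 2y - 5z = 13


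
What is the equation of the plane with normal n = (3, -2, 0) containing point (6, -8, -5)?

The plane through P with normal n = (a, b, c) satisfies n·(r - P) = 0,
i.e. ax + by + cz = a·x₀ + b·y₀ + c·z₀.
d = 3·6 + (-2)·(-8) + 0·(-5)
  = 18 + 16 + 0
  = 34
Equation: 3x - 2y = 34

3x - 2y = 34


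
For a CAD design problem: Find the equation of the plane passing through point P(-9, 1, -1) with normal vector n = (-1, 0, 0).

The plane through P with normal n = (a, b, c) satisfies n·(r - P) = 0,
i.e. ax + by + cz = a·x₀ + b·y₀ + c·z₀.
d = (-1)·(-9) + 0·1 + 0·(-1)
  = 9 + 0 + 0
  = 9
Equation: -x = 9

-x = 9


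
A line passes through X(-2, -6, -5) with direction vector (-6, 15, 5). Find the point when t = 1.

P(t) = X + t·d
  = (-2 + (-6)·1, -6 + 15·1, -5 + 5·1)
  = (-2 - 6, -6 + 15, -5 + 5)
  = (-8, 9, 0)

(-8, 9, 0)


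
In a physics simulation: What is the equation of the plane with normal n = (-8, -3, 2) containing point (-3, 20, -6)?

The plane through P with normal n = (a, b, c) satisfies n·(r - P) = 0,
i.e. ax + by + cz = a·x₀ + b·y₀ + c·z₀.
d = (-8)·(-3) + (-3)·20 + 2·(-6)
  = 24 - 60 - 12
  = -48
Equation: -8x - 3y + 2z = -48

-8x - 3y + 2z = -48


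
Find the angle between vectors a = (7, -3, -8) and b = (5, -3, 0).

a·b = 7·5 + (-3)·(-3) + (-8)·0 = 35 + 9 + 0 = 44
|a| = √(7² + (-3)² + (-8)²) = √122 ≈ 11.05
|b| = √(5² + (-3)² + 0²) = √34 ≈ 5.831
cos θ = (a·b)/(|a||b|) = 44/(11.05·5.831) ≈ 0.6832
θ = arccos(0.6832) ≈ 46.91°

46.91°


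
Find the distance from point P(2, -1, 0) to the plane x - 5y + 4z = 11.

distance = |a·x₀ + b·y₀ + c·z₀ - d| / √(a² + b² + c²)
  = |1·2 + (-5)·(-1) + 4·0 - 11| / √(1² + (-5)² + 4²)
  = |2 + 5 + 0 - 11| / √(1 + 25 + 16)
  = |-4| / √42
  = 4 / 6.481
  ≈ 0.6172

0.6172


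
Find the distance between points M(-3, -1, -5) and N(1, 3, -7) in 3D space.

d = √[(x₂-x₁)² + (y₂-y₁)² + (z₂-z₁)²]
  = √[4² + 4² + (-2)²]
  = √[16 + 16 + 4]
  = √36
  ≈ 6

6


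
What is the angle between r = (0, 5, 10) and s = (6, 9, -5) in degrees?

r·s = 0·6 + 5·9 + 10·(-5) = 0 + 45 - 50 = -5
|r| = √(0² + 5² + 10²) = √125 ≈ 11.18
|s| = √(6² + 9² + (-5)²) = √142 ≈ 11.92
cos θ = (r·s)/(|r||s|) = -5/(11.18·11.92) ≈ -0.03753
θ = arccos(-0.03753) ≈ 92.15°

92.15°


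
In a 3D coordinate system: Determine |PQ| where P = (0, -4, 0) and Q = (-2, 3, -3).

d = √[(x₂-x₁)² + (y₂-y₁)² + (z₂-z₁)²]
  = √[(-2)² + 7² + (-3)²]
  = √[4 + 49 + 9]
  = √62
  ≈ 7.874

7.874


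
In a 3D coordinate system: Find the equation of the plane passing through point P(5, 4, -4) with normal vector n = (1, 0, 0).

The plane through P with normal n = (a, b, c) satisfies n·(r - P) = 0,
i.e. ax + by + cz = a·x₀ + b·y₀ + c·z₀.
d = 1·5 + 0·4 + 0·(-4)
  = 5 + 0 + 0
  = 5
Equation: x = 5

x = 5


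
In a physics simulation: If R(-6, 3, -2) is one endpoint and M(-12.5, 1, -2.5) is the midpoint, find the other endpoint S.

S = 2M - R
  = (2·(-12.5) - (-6), 2·1 - 3, 2·(-2.5) - (-2))
  = (-25 + 6, 2 - 3, -5 + 2)
  = (-19, -1, -3)

(-19, -1, -3)


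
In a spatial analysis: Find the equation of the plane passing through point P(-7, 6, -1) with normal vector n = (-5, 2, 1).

The plane through P with normal n = (a, b, c) satisfies n·(r - P) = 0,
i.e. ax + by + cz = a·x₀ + b·y₀ + c·z₀.
d = (-5)·(-7) + 2·6 + 1·(-1)
  = 35 + 12 - 1
  = 46
Equation: -5x + 2y + z = 46

-5x + 2y + z = 46


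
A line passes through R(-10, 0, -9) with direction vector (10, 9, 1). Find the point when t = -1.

P(t) = R + t·d
  = (-10 + 10·(-1), 0 + 9·(-1), -9 + 1·(-1))
  = (-10 - 10, 0 - 9, -9 - 1)
  = (-20, -9, -10)

(-20, -9, -10)


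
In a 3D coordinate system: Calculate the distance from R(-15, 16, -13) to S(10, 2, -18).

d = √[(x₂-x₁)² + (y₂-y₁)² + (z₂-z₁)²]
  = √[25² + (-14)² + (-5)²]
  = √[625 + 196 + 25]
  = √846
  ≈ 29.09

29.09
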